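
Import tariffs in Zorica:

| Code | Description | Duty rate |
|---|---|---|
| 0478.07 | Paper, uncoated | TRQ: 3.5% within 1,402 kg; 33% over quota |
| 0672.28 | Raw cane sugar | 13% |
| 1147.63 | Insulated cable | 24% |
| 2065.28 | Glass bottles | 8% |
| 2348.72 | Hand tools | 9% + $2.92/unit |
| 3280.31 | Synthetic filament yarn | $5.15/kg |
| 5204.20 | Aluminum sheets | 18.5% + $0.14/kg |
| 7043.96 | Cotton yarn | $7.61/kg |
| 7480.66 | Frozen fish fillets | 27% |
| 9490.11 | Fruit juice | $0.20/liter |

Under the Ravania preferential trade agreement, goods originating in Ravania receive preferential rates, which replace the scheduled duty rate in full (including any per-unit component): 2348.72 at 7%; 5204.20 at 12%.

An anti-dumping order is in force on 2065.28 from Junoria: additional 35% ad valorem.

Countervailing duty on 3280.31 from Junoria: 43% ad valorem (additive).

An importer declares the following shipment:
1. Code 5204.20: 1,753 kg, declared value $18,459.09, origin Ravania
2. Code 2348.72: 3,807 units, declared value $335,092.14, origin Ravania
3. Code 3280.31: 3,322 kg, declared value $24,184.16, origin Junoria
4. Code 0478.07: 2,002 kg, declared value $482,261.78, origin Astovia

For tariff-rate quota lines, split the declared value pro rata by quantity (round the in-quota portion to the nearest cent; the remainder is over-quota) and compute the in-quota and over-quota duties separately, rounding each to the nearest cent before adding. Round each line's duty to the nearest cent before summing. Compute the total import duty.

Line 1 (5204.20, Ravania, 1,753 kg, $18,459.09):
Base rate for 5204.20 is 18.5% + $0.14/kg.
Origin Ravania qualifies under the Zorica–Ravania agreement and 5204.20 is covered: preferential rate 12% applies instead.
Duty = $18,459.09 × 12% = $2,215.09.
Line 2 (2348.72, Ravania, 3,807 units, $335,092.14):
Base rate for 2348.72 is 9% + $2.92/unit.
Origin Ravania qualifies under the Zorica–Ravania agreement and 2348.72 is covered: preferential rate 7% applies instead.
Duty = $335,092.14 × 7% = $23,456.45.
Line 3 (3280.31, Junoria, 3,322 kg, $24,184.16):
Base rate for 3280.31 is $5.15/kg.
Additional duty on 3280.31 from Junoria: +43% ad valorem. Applied ad valorem rate = 43%.
Duty = $24,184.16 × 43% + 3,322 × $5.15 = $27,507.49.
Line 4 (0478.07, Astovia, 2,002 kg, $482,261.78):
Code 0478.07 is under a tariff-rate quota (threshold 1,402 kg). In-quota: 1,402 kg at 3.5%; over-quota: 600 kg at 33%.
Pro-rata value split: in-quota = $482,261.78 × 1,402/2,002 = $337,727.78; over-quota = $482,261.78 − $337,727.78 = $144,534.00.
In-quota duty = $337,727.78 × 3.5% = $11,820.47. Over-quota duty = $144,534.00 × 33% = $47,696.22.
Line duty = $11,820.47 + $47,696.22 = $59,516.69.
Total = $2,215.09 + $23,456.45 + $27,507.49 + $59,516.69 = $112,695.72.

$112,695.72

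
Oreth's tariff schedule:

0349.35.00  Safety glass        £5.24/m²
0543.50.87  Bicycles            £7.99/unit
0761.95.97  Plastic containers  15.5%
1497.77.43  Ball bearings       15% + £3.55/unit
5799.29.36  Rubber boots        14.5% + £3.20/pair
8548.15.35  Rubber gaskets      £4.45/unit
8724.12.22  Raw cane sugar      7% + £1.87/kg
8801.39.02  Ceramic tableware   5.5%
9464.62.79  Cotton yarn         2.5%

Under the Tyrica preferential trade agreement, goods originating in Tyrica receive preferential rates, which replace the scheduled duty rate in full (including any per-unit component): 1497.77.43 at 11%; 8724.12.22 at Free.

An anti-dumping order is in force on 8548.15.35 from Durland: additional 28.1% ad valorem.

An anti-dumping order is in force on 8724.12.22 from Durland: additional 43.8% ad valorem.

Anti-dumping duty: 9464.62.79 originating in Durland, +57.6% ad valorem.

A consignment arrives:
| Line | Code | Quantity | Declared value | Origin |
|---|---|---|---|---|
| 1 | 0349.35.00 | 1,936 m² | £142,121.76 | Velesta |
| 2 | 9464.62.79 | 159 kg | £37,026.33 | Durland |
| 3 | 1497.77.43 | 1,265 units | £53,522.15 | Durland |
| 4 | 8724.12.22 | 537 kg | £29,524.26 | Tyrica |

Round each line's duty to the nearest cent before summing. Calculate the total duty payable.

Line 1 (0349.35.00, Velesta, 1,936 m², £142,121.76):
Base rate for 0349.35.00 is £5.24/m².
Duty = 1,936 × £5.24 = £10,144.64.
Line 2 (9464.62.79, Durland, 159 kg, £37,026.33):
Base rate for 9464.62.79 is 2.5%.
Additional duty on 9464.62.79 from Durland: +57.6%. Applied ad valorem rate: 2.5% + 57.6% = 60.1%.
Duty = £37,026.33 × 60.1% = £22,252.82.
Line 3 (1497.77.43, Durland, 1,265 units, £53,522.15):
Base rate for 1497.77.43 is 15% + £3.55/unit.
1497.77.43 has an FTA preferential rate, but origin Durland is not Tyrica; base rate stands.
Duty = £53,522.15 × 15% + 1,265 × £3.55 = £12,519.07.
Line 4 (8724.12.22, Tyrica, 537 kg, £29,524.26):
Base rate for 8724.12.22 is 7% + £1.87/kg.
Origin Tyrica qualifies under the Oreth–Tyrica agreement and 8724.12.22 is covered: preferential rate Free applies instead.
The additional-duty order on 8724.12.22 targets Durland, not Tyrica; it does not apply.
Duty = £29,524.26 × 0% = £0.00.
Total = £10,144.64 + £22,252.82 + £12,519.07 + £0.00 = £44,916.53.

£44,916.53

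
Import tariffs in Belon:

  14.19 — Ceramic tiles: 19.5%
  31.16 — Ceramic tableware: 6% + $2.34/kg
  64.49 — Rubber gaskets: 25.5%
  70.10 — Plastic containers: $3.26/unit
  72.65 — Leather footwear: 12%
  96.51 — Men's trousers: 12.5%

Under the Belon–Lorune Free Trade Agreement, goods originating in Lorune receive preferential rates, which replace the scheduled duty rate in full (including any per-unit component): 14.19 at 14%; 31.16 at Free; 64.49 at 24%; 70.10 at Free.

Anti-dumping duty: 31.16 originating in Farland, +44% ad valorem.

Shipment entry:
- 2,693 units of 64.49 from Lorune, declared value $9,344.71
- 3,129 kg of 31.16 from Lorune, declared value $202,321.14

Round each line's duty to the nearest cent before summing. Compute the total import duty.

Line 1 (64.49, Lorune, 2,693 units, $9,344.71):
Base rate for 64.49 is 25.5%.
Origin Lorune qualifies under the Belon–Lorune agreement and 64.49 is covered: preferential rate 24% applies instead.
Duty = $9,344.71 × 24% = $2,242.73.
Line 2 (31.16, Lorune, 3,129 kg, $202,321.14):
Base rate for 31.16 is 6% + $2.34/kg.
Origin Lorune qualifies under the Belon–Lorune agreement and 31.16 is covered: preferential rate Free applies instead.
The additional-duty order on 31.16 targets Farland, not Lorune; it does not apply.
Duty = $202,321.14 × 0% = $0.00.
Total = $2,242.73 + $0.00 = $2,242.73.

$2,242.73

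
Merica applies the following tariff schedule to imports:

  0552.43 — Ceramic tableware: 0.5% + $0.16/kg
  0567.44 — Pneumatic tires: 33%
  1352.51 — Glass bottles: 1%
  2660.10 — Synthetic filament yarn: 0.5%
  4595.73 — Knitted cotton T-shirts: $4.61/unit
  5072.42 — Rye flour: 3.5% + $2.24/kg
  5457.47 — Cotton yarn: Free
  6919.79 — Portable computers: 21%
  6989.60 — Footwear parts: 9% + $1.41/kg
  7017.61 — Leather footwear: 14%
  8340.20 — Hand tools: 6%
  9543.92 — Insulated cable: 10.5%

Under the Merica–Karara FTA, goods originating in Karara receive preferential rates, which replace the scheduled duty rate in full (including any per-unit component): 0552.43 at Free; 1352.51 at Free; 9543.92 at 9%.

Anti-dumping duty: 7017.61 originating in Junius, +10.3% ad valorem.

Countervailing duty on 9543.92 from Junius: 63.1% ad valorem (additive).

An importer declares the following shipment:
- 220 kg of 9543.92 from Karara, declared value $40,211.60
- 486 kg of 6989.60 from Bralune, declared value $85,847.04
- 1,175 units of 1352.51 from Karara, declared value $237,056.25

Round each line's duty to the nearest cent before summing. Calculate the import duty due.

Line 1 (9543.92, Karara, 220 kg, $40,211.60):
Base rate for 9543.92 is 10.5%.
Origin Karara qualifies under the Merica–Karara agreement and 9543.92 is covered: preferential rate 9% applies instead.
The additional-duty order on 9543.92 targets Junius, not Karara; it does not apply.
Duty = $40,211.60 × 9% = $3,619.04.
Line 2 (6989.60, Bralune, 486 kg, $85,847.04):
Base rate for 6989.60 is 9% + $1.41/kg.
Duty = $85,847.04 × 9% + 486 × $1.41 = $8,411.49.
Line 3 (1352.51, Karara, 1,175 units, $237,056.25):
Base rate for 1352.51 is 1%.
Origin Karara qualifies under the Merica–Karara agreement and 1352.51 is covered: preferential rate Free applies instead.
Duty = $237,056.25 × 0% = $0.00.
Total = $3,619.04 + $8,411.49 + $0.00 = $12,030.53.

$12,030.53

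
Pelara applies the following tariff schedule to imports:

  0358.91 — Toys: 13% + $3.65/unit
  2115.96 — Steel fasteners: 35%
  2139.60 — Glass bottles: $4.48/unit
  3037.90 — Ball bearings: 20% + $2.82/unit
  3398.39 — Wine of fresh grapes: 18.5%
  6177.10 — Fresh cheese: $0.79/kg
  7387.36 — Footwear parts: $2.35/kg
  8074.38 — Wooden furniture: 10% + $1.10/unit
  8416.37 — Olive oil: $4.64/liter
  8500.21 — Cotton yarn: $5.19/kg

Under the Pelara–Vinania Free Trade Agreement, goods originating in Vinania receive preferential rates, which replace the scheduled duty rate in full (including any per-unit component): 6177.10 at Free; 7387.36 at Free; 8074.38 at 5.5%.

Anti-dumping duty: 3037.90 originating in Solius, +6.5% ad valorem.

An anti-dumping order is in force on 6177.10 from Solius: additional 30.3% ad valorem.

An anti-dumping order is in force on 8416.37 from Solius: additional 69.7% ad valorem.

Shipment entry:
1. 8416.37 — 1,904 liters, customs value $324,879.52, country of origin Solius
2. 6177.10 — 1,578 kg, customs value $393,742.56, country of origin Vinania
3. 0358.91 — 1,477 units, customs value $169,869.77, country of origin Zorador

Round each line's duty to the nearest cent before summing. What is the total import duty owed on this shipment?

$262,749.71

Line 1 (8416.37, Solius, 1,904 liters, $324,879.52):
Base rate for 8416.37 is $4.64/liter.
Additional duty on 8416.37 from Solius: +69.7% ad valorem. Applied ad valorem rate = 69.7%.
Duty = $324,879.52 × 69.7% + 1,904 × $4.64 = $235,275.59.
Line 2 (6177.10, Vinania, 1,578 kg, $393,742.56):
Base rate for 6177.10 is $0.79/kg.
Origin Vinania qualifies under the Pelara–Vinania agreement and 6177.10 is covered: preferential rate Free applies instead.
The additional-duty order on 6177.10 targets Solius, not Vinania; it does not apply.
Duty = $393,742.56 × 0% = $0.00.
Line 3 (0358.91, Zorador, 1,477 units, $169,869.77):
Base rate for 0358.91 is 13% + $3.65/unit.
Duty = $169,869.77 × 13% + 1,477 × $3.65 = $27,474.12.
Total = $235,275.59 + $0.00 + $27,474.12 = $262,749.71.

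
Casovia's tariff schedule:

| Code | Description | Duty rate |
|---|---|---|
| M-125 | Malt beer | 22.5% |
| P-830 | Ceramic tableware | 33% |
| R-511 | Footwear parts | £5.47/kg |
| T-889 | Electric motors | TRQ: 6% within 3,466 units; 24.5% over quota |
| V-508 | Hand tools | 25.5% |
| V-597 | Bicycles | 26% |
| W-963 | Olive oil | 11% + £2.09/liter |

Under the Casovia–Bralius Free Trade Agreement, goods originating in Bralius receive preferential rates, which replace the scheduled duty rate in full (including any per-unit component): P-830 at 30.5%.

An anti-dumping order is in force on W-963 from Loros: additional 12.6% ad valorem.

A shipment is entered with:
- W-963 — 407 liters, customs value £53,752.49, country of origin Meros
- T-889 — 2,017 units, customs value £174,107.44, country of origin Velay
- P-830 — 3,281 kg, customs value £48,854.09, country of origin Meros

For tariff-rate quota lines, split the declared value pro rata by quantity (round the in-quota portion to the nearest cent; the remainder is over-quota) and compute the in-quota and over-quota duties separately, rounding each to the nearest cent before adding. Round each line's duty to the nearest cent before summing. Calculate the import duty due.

Line 1 (W-963, Meros, 407 liters, £53,752.49):
Base rate for W-963 is 11% + £2.09/liter.
The additional-duty order on W-963 targets Loros, not Meros; it does not apply.
Duty = £53,752.49 × 11% + 407 × £2.09 = £6,763.40.
Line 2 (T-889, Velay, 2,017 units, £174,107.44):
Code T-889 is under a tariff-rate quota (threshold 3,466 units). Quantity 2,017 units is within the quota, so the in-quota rate 6% applies to the full value.
Duty = £174,107.44 × 6% = £10,446.45.
Line 3 (P-830, Meros, 3,281 kg, £48,854.09):
Base rate for P-830 is 33%.
P-830 has an FTA preferential rate, but origin Meros is not Bralius; base rate stands.
Duty = £48,854.09 × 33% = £16,121.85.
Total = £6,763.40 + £10,446.45 + £16,121.85 = £33,331.70.

£33,331.70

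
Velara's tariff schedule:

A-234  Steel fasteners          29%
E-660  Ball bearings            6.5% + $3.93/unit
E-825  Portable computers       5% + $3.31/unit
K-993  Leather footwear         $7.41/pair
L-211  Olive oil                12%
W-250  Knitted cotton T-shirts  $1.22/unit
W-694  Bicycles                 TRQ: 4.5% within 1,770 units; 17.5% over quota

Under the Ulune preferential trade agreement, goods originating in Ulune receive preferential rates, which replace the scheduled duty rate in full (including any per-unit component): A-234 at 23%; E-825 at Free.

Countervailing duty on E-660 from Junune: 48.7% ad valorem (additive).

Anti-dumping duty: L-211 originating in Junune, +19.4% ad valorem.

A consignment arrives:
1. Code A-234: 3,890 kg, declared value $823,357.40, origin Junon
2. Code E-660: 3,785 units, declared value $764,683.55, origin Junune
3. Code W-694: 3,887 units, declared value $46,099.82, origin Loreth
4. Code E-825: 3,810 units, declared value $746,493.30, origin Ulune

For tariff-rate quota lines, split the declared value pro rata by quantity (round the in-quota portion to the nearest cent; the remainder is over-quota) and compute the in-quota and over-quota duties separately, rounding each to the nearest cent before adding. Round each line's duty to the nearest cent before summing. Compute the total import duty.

$681,092.50

Line 1 (A-234, Junon, 3,890 kg, $823,357.40):
Base rate for A-234 is 29%.
A-234 has an FTA preferential rate, but origin Junon is not Ulune; base rate stands.
Duty = $823,357.40 × 29% = $238,773.65.
Line 2 (E-660, Junune, 3,785 units, $764,683.55):
Base rate for E-660 is 6.5% + $3.93/unit.
Additional duty on E-660 from Junune: +48.7%. Applied ad valorem rate: 6.5% + 48.7% = 55.2%.
Duty = $764,683.55 × 55.2% + 3,785 × $3.93 = $436,980.37.
Line 3 (W-694, Loreth, 3,887 units, $46,099.82):
Code W-694 is under a tariff-rate quota (threshold 1,770 units). In-quota: 1,770 units at 4.5%; over-quota: 2,117 units at 17.5%.
Pro-rata value split: in-quota = $46,099.82 × 1,770/3,887 = $20,992.20; over-quota = $46,099.82 − $20,992.20 = $25,107.62.
In-quota duty = $20,992.20 × 4.5% = $944.65. Over-quota duty = $25,107.62 × 17.5% = $4,393.83.
Line duty = $944.65 + $4,393.83 = $5,338.48.
Line 4 (E-825, Ulune, 3,810 units, $746,493.30):
Base rate for E-825 is 5% + $3.31/unit.
Origin Ulune qualifies under the Velara–Ulune agreement and E-825 is covered: preferential rate Free applies instead.
Duty = $746,493.30 × 0% = $0.00.
Total = $238,773.65 + $436,980.37 + $5,338.48 + $0.00 = $681,092.50.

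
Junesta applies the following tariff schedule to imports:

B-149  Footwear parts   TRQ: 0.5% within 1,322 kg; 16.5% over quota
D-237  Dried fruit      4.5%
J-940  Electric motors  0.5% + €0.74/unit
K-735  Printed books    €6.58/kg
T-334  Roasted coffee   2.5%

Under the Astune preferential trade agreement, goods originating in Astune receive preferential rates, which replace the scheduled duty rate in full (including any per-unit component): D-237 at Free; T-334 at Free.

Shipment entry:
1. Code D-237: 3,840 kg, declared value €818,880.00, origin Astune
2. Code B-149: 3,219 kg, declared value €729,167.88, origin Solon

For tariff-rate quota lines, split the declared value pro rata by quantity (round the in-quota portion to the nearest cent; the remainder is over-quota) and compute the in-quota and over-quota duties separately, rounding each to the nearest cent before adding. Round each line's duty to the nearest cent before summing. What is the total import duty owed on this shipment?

Line 1 (D-237, Astune, 3,840 kg, €818,880.00):
Base rate for D-237 is 4.5%.
Origin Astune qualifies under the Junesta–Astune agreement and D-237 is covered: preferential rate Free applies instead.
Duty = €818,880.00 × 0% = €0.00.
Line 2 (B-149, Solon, 3,219 kg, €729,167.88):
Code B-149 is under a tariff-rate quota (threshold 1,322 kg). In-quota: 1,322 kg at 0.5%; over-quota: 1,897 kg at 16.5%.
Pro-rata value split: in-quota = €729,167.88 × 1,322/3,219 = €299,459.44; over-quota = €729,167.88 − €299,459.44 = €429,708.44.
In-quota duty = €299,459.44 × 0.5% = €1,497.30. Over-quota duty = €429,708.44 × 16.5% = €70,901.89.
Line duty = €1,497.30 + €70,901.89 = €72,399.19.
Total = €0.00 + €72,399.19 = €72,399.19.

€72,399.19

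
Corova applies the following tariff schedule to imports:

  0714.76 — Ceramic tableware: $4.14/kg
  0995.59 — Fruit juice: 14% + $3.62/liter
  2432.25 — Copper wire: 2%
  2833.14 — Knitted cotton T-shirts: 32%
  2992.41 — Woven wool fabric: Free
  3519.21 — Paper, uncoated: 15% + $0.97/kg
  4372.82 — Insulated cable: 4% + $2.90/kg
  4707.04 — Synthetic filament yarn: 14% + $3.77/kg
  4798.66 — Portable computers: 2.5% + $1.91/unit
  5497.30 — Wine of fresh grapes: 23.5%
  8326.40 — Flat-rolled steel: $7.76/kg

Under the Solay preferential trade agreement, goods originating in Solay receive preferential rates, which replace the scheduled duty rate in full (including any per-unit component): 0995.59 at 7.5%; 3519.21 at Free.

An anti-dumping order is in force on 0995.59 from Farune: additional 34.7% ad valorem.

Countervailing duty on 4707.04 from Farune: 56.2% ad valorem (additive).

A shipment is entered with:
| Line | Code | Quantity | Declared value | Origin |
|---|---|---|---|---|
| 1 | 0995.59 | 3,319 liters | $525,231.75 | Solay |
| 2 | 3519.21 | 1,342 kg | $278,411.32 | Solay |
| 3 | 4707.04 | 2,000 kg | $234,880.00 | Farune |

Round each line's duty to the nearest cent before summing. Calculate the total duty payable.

$211,818.14

Line 1 (0995.59, Solay, 3,319 liters, $525,231.75):
Base rate for 0995.59 is 14% + $3.62/liter.
Origin Solay qualifies under the Corova–Solay agreement and 0995.59 is covered: preferential rate 7.5% applies instead.
The additional-duty order on 0995.59 targets Farune, not Solay; it does not apply.
Duty = $525,231.75 × 7.5% = $39,392.38.
Line 2 (3519.21, Solay, 1,342 kg, $278,411.32):
Base rate for 3519.21 is 15% + $0.97/kg.
Origin Solay qualifies under the Corova–Solay agreement and 3519.21 is covered: preferential rate Free applies instead.
Duty = $278,411.32 × 0% = $0.00.
Line 3 (4707.04, Farune, 2,000 kg, $234,880.00):
Base rate for 4707.04 is 14% + $3.77/kg.
Additional duty on 4707.04 from Farune: +56.2%. Applied ad valorem rate: 14% + 56.2% = 70.2%.
Duty = $234,880.00 × 70.2% + 2,000 × $3.77 = $172,425.76.
Total = $39,392.38 + $0.00 + $172,425.76 = $211,818.14.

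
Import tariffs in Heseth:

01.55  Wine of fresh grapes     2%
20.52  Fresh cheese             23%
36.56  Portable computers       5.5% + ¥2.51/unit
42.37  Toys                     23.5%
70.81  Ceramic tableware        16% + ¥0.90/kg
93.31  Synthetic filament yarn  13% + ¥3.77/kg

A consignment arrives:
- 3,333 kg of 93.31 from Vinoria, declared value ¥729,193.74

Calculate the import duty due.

¥107,360.60

Line 1 (93.31, Vinoria, 3,333 kg, ¥729,193.74):
Base rate for 93.31 is 13% + ¥3.77/kg.
Duty = ¥729,193.74 × 13% + 3,333 × ¥3.77 = ¥107,360.60.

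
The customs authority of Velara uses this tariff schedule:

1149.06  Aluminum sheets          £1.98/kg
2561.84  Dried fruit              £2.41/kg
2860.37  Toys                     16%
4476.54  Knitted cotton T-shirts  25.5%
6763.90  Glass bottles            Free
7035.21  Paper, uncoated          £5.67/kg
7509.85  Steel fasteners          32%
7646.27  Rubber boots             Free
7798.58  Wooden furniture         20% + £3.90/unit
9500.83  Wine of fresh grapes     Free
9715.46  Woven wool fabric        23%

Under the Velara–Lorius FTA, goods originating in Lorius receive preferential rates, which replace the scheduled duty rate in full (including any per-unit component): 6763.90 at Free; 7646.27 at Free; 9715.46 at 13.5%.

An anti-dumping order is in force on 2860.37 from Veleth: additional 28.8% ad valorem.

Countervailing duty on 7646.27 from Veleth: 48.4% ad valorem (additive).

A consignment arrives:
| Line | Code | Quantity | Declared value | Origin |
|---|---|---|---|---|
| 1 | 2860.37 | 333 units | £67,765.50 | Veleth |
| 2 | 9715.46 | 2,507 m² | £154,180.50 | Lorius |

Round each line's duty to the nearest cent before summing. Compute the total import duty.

£51,173.31

Line 1 (2860.37, Veleth, 333 units, £67,765.50):
Base rate for 2860.37 is 16%.
Additional duty on 2860.37 from Veleth: +28.8%. Applied ad valorem rate: 16% + 28.8% = 44.8%.
Duty = £67,765.50 × 44.8% = £30,358.94.
Line 2 (9715.46, Lorius, 2,507 m², £154,180.50):
Base rate for 9715.46 is 23%.
Origin Lorius qualifies under the Velara–Lorius agreement and 9715.46 is covered: preferential rate 13.5% applies instead.
Duty = £154,180.50 × 13.5% = £20,814.37.
Total = £30,358.94 + £20,814.37 = £51,173.31.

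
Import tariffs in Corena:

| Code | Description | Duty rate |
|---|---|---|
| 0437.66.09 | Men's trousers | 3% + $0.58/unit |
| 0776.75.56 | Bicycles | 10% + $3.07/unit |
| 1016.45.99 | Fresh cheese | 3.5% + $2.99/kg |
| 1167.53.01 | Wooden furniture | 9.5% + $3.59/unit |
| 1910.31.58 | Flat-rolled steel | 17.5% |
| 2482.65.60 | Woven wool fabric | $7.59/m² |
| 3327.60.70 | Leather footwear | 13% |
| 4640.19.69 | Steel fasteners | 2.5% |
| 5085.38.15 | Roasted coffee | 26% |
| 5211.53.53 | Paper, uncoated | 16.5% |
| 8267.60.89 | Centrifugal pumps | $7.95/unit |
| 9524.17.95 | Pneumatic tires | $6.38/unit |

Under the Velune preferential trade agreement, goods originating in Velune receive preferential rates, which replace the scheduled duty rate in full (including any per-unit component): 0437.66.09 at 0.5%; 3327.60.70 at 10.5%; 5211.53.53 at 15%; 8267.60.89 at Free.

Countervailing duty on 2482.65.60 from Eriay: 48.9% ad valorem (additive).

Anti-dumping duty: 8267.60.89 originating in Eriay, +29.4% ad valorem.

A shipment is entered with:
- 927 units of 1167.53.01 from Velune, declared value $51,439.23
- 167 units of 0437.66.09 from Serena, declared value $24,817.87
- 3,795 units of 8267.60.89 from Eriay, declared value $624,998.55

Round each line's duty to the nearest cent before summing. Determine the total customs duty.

Line 1 (1167.53.01, Velune, 927 units, $51,439.23):
Base rate for 1167.53.01 is 9.5% + $3.59/unit.
Origin Velune is the FTA partner but 1167.53.01 is not on the preference list; base rate stands.
Duty = $51,439.23 × 9.5% + 927 × $3.59 = $8,214.66.
Line 2 (0437.66.09, Serena, 167 units, $24,817.87):
Base rate for 0437.66.09 is 3% + $0.58/unit.
0437.66.09 has an FTA preferential rate, but origin Serena is not Velune; base rate stands.
Duty = $24,817.87 × 3% + 167 × $0.58 = $841.40.
Line 3 (8267.60.89, Eriay, 3,795 units, $624,998.55):
Base rate for 8267.60.89 is $7.95/unit.
8267.60.89 has an FTA preferential rate, but origin Eriay is not Velune; base rate stands.
Additional duty on 8267.60.89 from Eriay: +29.4% ad valorem. Applied ad valorem rate = 29.4%.
Duty = $624,998.55 × 29.4% + 3,795 × $7.95 = $213,919.82.
Total = $8,214.66 + $841.40 + $213,919.82 = $222,975.88.

$222,975.88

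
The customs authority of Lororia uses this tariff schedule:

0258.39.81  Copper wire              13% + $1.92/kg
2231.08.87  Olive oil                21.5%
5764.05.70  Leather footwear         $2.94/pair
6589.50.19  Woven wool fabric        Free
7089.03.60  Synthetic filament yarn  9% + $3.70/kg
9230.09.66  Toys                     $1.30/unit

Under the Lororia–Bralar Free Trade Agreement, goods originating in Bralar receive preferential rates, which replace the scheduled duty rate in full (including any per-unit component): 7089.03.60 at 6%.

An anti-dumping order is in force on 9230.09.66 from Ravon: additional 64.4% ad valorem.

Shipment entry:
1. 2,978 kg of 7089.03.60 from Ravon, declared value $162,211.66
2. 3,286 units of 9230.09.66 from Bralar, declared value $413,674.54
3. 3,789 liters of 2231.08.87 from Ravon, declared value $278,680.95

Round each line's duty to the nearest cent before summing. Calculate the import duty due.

$89,805.85

Line 1 (7089.03.60, Ravon, 2,978 kg, $162,211.66):
Base rate for 7089.03.60 is 9% + $3.70/kg.
7089.03.60 has an FTA preferential rate, but origin Ravon is not Bralar; base rate stands.
Duty = $162,211.66 × 9% + 2,978 × $3.70 = $25,617.65.
Line 2 (9230.09.66, Bralar, 3,286 units, $413,674.54):
Base rate for 9230.09.66 is $1.30/unit.
Origin Bralar is the FTA partner but 9230.09.66 is not on the preference list; base rate stands.
The additional-duty order on 9230.09.66 targets Ravon, not Bralar; it does not apply.
Duty = 3,286 × $1.30 = $4,271.80.
Line 3 (2231.08.87, Ravon, 3,789 liters, $278,680.95):
Base rate for 2231.08.87 is 21.5%.
Duty = $278,680.95 × 21.5% = $59,916.40.
Total = $25,617.65 + $4,271.80 + $59,916.40 = $89,805.85.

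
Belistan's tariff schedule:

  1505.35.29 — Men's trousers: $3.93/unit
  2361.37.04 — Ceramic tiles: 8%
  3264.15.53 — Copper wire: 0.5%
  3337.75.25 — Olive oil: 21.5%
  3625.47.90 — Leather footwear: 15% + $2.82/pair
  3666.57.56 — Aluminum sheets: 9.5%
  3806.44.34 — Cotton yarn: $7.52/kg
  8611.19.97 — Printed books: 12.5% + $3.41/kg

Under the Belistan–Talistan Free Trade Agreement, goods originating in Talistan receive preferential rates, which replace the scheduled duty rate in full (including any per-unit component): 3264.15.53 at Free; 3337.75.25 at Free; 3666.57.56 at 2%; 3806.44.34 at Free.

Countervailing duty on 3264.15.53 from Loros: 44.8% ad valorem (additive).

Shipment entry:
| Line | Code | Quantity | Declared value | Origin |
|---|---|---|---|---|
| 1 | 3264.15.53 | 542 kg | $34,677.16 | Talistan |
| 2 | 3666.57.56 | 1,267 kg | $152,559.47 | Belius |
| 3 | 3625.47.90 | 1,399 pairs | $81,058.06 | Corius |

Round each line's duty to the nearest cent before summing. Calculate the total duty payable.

Line 1 (3264.15.53, Talistan, 542 kg, $34,677.16):
Base rate for 3264.15.53 is 0.5%.
Origin Talistan qualifies under the Belistan–Talistan agreement and 3264.15.53 is covered: preferential rate Free applies instead.
The additional-duty order on 3264.15.53 targets Loros, not Talistan; it does not apply.
Duty = $34,677.16 × 0% = $0.00.
Line 2 (3666.57.56, Belius, 1,267 kg, $152,559.47):
Base rate for 3666.57.56 is 9.5%.
3666.57.56 has an FTA preferential rate, but origin Belius is not Talistan; base rate stands.
Duty = $152,559.47 × 9.5% = $14,493.15.
Line 3 (3625.47.90, Corius, 1,399 pairs, $81,058.06):
Base rate for 3625.47.90 is 15% + $2.82/pair.
Duty = $81,058.06 × 15% + 1,399 × $2.82 = $16,103.89.
Total = $0.00 + $14,493.15 + $16,103.89 = $30,597.04.

$30,597.04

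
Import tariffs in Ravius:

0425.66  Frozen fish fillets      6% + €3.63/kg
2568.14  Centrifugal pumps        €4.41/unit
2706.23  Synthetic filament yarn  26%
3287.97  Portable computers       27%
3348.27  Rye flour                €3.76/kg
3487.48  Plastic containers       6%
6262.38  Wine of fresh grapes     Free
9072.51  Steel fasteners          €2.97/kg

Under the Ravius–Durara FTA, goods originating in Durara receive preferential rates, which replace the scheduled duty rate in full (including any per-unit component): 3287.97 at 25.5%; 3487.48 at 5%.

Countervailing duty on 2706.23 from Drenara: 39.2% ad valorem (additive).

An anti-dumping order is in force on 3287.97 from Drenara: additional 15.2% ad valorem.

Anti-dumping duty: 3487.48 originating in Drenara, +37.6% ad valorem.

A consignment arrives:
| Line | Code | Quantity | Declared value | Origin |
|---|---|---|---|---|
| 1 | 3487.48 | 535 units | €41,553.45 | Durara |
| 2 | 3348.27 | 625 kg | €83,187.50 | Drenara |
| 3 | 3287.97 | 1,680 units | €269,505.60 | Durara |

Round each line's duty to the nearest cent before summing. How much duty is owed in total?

Line 1 (3487.48, Durara, 535 units, €41,553.45):
Base rate for 3487.48 is 6%.
Origin Durara qualifies under the Ravius–Durara agreement and 3487.48 is covered: preferential rate 5% applies instead.
The additional-duty order on 3487.48 targets Drenara, not Durara; it does not apply.
Duty = €41,553.45 × 5% = €2,077.67.
Line 2 (3348.27, Drenara, 625 kg, €83,187.50):
Base rate for 3348.27 is €3.76/kg.
Duty = 625 × €3.76 = €2,350.00.
Line 3 (3287.97, Durara, 1,680 units, €269,505.60):
Base rate for 3287.97 is 27%.
Origin Durara qualifies under the Ravius–Durara agreement and 3287.97 is covered: preferential rate 25.5% applies instead.
The additional-duty order on 3287.97 targets Drenara, not Durara; it does not apply.
Duty = €269,505.60 × 25.5% = €68,723.93.
Total = €2,077.67 + €2,350.00 + €68,723.93 = €73,151.60.

€73,151.60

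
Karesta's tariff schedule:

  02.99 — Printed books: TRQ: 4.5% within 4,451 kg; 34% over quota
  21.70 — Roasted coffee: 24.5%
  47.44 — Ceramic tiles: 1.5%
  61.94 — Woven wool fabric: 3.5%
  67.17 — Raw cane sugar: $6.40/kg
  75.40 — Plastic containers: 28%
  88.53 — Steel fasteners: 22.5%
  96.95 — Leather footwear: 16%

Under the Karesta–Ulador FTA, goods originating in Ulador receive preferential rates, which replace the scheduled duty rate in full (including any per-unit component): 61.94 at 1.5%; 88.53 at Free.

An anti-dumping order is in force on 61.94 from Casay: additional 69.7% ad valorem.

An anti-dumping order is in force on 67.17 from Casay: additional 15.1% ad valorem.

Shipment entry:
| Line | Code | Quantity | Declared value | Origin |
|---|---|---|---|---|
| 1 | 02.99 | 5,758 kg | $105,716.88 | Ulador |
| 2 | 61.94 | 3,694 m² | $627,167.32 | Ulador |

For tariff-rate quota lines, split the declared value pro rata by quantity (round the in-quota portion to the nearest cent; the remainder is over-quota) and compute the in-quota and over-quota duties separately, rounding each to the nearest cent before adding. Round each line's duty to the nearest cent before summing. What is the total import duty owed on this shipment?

Line 1 (02.99, Ulador, 5,758 kg, $105,716.88):
Code 02.99 is under a tariff-rate quota (threshold 4,451 kg). In-quota: 4,451 kg at 4.5%; over-quota: 1,307 kg at 34%.
Pro-rata value split: in-quota = $105,716.88 × 4,451/5,758 = $81,720.36; over-quota = $105,716.88 − $81,720.36 = $23,996.52.
In-quota duty = $81,720.36 × 4.5% = $3,677.42. Over-quota duty = $23,996.52 × 34% = $8,158.82.
Line duty = $3,677.42 + $8,158.82 = $11,836.24.
Line 2 (61.94, Ulador, 3,694 m², $627,167.32):
Base rate for 61.94 is 3.5%.
Origin Ulador qualifies under the Karesta–Ulador agreement and 61.94 is covered: preferential rate 1.5% applies instead.
The additional-duty order on 61.94 targets Casay, not Ulador; it does not apply.
Duty = $627,167.32 × 1.5% = $9,407.51.
Total = $11,836.24 + $9,407.51 = $21,243.75.

$21,243.75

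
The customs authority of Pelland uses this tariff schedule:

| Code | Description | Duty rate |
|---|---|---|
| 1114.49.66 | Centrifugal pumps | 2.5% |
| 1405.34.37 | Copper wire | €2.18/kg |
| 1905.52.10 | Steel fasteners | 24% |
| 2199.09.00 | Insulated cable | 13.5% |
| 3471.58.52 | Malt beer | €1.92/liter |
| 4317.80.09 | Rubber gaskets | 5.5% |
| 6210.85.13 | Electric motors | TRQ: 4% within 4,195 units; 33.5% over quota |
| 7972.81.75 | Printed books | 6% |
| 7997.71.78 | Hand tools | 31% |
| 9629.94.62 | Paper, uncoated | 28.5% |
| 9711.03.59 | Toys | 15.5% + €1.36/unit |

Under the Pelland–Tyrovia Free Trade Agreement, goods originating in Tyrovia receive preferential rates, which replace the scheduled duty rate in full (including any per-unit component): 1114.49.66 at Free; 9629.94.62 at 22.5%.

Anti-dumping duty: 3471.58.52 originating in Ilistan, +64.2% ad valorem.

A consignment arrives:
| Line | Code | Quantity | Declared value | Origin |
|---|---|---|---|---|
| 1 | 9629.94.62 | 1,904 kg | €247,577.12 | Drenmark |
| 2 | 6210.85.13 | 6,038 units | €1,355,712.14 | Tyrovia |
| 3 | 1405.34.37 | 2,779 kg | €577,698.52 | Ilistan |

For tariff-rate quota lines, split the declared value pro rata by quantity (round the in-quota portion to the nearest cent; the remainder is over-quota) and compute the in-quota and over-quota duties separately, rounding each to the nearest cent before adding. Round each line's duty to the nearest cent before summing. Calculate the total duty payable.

Line 1 (9629.94.62, Drenmark, 1,904 kg, €247,577.12):
Base rate for 9629.94.62 is 28.5%.
9629.94.62 has an FTA preferential rate, but origin Drenmark is not Tyrovia; base rate stands.
Duty = €247,577.12 × 28.5% = €70,559.48.
Line 2 (6210.85.13, Tyrovia, 6,038 units, €1,355,712.14):
Code 6210.85.13 is under a tariff-rate quota (threshold 4,195 units). In-quota: 4,195 units at 4%; over-quota: 1,843 units at 33.5%.
Pro-rata value split: in-quota = €1,355,712.14 × 4,195/6,038 = €941,903.35; over-quota = €1,355,712.14 − €941,903.35 = €413,808.79.
In-quota duty = €941,903.35 × 4% = €37,676.13. Over-quota duty = €413,808.79 × 33.5% = €138,625.94.
Line duty = €37,676.13 + €138,625.94 = €176,302.07.
Line 3 (1405.34.37, Ilistan, 2,779 kg, €577,698.52):
Base rate for 1405.34.37 is €2.18/kg.
Duty = 2,779 × €2.18 = €6,058.22.
Total = €70,559.48 + €176,302.07 + €6,058.22 = €252,919.77.

€252,919.77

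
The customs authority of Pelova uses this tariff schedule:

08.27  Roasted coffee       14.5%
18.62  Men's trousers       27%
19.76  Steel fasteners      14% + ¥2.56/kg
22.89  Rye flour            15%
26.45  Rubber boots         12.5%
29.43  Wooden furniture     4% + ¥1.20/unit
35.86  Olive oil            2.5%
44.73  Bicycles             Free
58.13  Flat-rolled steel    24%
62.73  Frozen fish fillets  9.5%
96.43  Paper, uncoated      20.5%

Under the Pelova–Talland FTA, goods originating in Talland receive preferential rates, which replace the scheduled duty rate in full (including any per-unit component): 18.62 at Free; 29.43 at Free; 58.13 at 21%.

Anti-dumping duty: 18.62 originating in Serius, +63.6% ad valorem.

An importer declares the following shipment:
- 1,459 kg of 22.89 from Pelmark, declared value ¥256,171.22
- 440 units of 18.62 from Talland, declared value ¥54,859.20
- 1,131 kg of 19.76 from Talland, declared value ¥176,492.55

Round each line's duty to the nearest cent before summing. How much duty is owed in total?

Line 1 (22.89, Pelmark, 1,459 kg, ¥256,171.22):
Base rate for 22.89 is 15%.
Duty = ¥256,171.22 × 15% = ¥38,425.68.
Line 2 (18.62, Talland, 440 units, ¥54,859.20):
Base rate for 18.62 is 27%.
Origin Talland qualifies under the Pelova–Talland agreement and 18.62 is covered: preferential rate Free applies instead.
The additional-duty order on 18.62 targets Serius, not Talland; it does not apply.
Duty = ¥54,859.20 × 0% = ¥0.00.
Line 3 (19.76, Talland, 1,131 kg, ¥176,492.55):
Base rate for 19.76 is 14% + ¥2.56/kg.
Origin Talland is the FTA partner but 19.76 is not on the preference list; base rate stands.
Duty = ¥176,492.55 × 14% + 1,131 × ¥2.56 = ¥27,604.32.
Total = ¥38,425.68 + ¥0.00 + ¥27,604.32 = ¥66,030.00.

¥66,030.00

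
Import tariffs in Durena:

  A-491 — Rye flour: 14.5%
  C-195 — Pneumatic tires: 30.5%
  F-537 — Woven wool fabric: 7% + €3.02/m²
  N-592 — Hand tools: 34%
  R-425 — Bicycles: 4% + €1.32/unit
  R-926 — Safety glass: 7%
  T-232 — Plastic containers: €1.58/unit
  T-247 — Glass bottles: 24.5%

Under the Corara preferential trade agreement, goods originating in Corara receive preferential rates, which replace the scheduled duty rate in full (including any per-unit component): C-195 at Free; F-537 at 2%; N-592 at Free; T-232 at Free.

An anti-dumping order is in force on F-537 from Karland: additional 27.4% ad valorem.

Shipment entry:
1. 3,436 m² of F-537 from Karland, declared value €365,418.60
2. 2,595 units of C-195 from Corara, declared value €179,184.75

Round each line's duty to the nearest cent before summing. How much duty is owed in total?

Line 1 (F-537, Karland, 3,436 m², €365,418.60):
Base rate for F-537 is 7% + €3.02/m².
F-537 has an FTA preferential rate, but origin Karland is not Corara; base rate stands.
Additional duty on F-537 from Karland: +27.4%. Applied ad valorem rate: 7% + 27.4% = 34.4%.
Duty = €365,418.60 × 34.4% + 3,436 × €3.02 = €136,080.72.
Line 2 (C-195, Corara, 2,595 units, €179,184.75):
Base rate for C-195 is 30.5%.
Origin Corara qualifies under the Durena–Corara agreement and C-195 is covered: preferential rate Free applies instead.
Duty = €179,184.75 × 0% = €0.00.
Total = €136,080.72 + €0.00 = €136,080.72.

€136,080.72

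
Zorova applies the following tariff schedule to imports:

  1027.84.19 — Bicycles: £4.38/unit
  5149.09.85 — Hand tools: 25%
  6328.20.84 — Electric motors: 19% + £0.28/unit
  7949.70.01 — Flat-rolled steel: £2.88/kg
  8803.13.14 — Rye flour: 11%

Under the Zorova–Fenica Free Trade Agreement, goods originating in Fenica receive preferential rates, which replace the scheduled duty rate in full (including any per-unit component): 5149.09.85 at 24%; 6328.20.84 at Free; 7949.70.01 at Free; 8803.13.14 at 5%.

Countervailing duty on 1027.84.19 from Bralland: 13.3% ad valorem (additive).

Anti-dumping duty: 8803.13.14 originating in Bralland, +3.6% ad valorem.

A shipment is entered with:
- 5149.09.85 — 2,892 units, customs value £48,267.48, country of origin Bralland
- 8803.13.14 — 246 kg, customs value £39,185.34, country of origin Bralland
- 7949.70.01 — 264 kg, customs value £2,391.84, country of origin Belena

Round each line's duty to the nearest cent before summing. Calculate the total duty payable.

£18,548.25

Line 1 (5149.09.85, Bralland, 2,892 units, £48,267.48):
Base rate for 5149.09.85 is 25%.
5149.09.85 has an FTA preferential rate, but origin Bralland is not Fenica; base rate stands.
Duty = £48,267.48 × 25% = £12,066.87.
Line 2 (8803.13.14, Bralland, 246 kg, £39,185.34):
Base rate for 8803.13.14 is 11%.
8803.13.14 has an FTA preferential rate, but origin Bralland is not Fenica; base rate stands.
Additional duty on 8803.13.14 from Bralland: +3.6%. Applied ad valorem rate: 11% + 3.6% = 14.6%.
Duty = £39,185.34 × 14.6% = £5,721.06.
Line 3 (7949.70.01, Belena, 264 kg, £2,391.84):
Base rate for 7949.70.01 is £2.88/kg.
7949.70.01 has an FTA preferential rate, but origin Belena is not Fenica; base rate stands.
Duty = 264 × £2.88 = £760.32.
Total = £12,066.87 + £5,721.06 + £760.32 = £18,548.25.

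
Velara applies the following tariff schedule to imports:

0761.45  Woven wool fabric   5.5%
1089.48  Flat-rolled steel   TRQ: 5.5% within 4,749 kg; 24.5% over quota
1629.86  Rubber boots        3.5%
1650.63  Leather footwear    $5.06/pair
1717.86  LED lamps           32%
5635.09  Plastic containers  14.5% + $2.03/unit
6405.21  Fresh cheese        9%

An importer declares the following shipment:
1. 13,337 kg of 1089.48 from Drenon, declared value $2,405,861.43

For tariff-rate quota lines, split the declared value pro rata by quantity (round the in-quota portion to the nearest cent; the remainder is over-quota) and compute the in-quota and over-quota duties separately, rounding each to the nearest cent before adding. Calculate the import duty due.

Line 1 (1089.48, Drenon, 13,337 kg, $2,405,861.43):
Code 1089.48 is under a tariff-rate quota (threshold 4,749 kg). In-quota: 4,749 kg at 5.5%; over-quota: 8,588 kg at 24.5%.
Pro-rata value split: in-quota = $2,405,861.43 × 4,749/13,337 = $856,672.11; over-quota = $2,405,861.43 − $856,672.11 = $1,549,189.32.
In-quota duty = $856,672.11 × 5.5% = $47,116.97. Over-quota duty = $1,549,189.32 × 24.5% = $379,551.38.
Line duty = $47,116.97 + $379,551.38 = $426,668.35.

$426,668.35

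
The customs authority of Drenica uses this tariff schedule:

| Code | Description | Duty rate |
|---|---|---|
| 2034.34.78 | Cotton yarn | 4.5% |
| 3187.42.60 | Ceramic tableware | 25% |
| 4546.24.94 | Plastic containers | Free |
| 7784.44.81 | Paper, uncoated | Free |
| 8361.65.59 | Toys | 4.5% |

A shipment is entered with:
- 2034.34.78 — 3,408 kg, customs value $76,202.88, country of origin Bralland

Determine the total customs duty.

$3,429.13

Line 1 (2034.34.78, Bralland, 3,408 kg, $76,202.88):
Base rate for 2034.34.78 is 4.5%.
Duty = $76,202.88 × 4.5% = $3,429.13.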